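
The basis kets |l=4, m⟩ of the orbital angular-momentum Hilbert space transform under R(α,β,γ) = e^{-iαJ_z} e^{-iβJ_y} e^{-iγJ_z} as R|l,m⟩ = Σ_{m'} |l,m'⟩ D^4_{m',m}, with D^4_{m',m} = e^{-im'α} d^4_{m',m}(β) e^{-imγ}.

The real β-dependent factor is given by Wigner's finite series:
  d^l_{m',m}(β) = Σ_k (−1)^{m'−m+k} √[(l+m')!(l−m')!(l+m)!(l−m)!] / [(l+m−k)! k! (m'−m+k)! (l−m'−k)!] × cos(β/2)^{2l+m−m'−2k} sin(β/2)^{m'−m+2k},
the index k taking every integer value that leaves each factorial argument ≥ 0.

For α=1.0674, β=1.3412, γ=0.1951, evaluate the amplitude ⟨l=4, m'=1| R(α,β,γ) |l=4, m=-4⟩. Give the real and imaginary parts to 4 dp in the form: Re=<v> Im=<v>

First d^4_{1,-4}(β=1.3412), then the phase factors e^{-i(1)α} and e^{-i(-4)γ}:
c=cos(1.3412/2)=0.783449, s=sin(1.3412/2)=0.621456; N=√[120·6·1·40320]=5387.986637
k∈{0} keeps every argument non-negative
  k=0: (−1)^5·5387.9866/(720)·0.7834^3·0.6215^5 = -0.333564
d^4_{1,-4}(1.3412) = -0.333564
Phases: e^{-i·(1)·1.0674}=+0.482403-0.875949i, e^{-i·(-4)·0.1951}=+0.710632+0.703564i ⇒ D=-0.319920+0.094424i

Re=-0.3199 Im=0.0944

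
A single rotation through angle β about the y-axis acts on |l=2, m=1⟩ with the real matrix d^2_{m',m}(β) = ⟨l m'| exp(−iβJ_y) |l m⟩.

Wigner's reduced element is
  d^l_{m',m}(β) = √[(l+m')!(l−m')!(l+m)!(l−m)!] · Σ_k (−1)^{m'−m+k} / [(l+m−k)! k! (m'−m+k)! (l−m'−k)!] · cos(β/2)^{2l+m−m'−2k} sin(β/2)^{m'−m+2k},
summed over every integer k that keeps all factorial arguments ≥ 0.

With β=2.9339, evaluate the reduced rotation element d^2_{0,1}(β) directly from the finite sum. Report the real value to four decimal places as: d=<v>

d=-0.2471

d^2_{0,1}(β=2.9339) via Wigner's sum:
c=cos(2.9339/2)=0.103660, s=sin(2.9339/2)=0.994613; N=√[2·2·6·1]=4.898979
The bounds max(0,m−m')=1 and min(l+m,l−m')=2 give 2 terms
  k=1: (−1)^0·4.8990/(2)·0.1037^3·0.9946^1 = +0.002714
  k=2: (−1)^1·4.8990/(2)·0.1037^1·0.9946^3 = -0.249832
d^2_{0,1}(2.9339) = +0.002714 -0.249832 = -0.247118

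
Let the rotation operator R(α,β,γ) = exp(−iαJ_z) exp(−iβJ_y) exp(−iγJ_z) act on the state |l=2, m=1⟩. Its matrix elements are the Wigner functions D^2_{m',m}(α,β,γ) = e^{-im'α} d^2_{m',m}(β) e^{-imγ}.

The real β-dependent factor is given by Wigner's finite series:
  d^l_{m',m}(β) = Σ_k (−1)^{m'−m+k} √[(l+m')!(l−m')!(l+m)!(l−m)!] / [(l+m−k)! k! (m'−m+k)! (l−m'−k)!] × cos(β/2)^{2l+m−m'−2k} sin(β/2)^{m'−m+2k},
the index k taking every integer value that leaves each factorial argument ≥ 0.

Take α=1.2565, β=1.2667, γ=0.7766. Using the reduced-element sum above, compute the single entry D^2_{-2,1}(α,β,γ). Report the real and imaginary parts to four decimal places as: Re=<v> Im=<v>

Split into d^2_{-2,1}(β=1.2667) × two z-phases.
Half-angle: c=0.806049, s=0.591848. N=√(1·24·6·1)=12.000000
k: max(0,(1)−(-2))=3 … min(2+(1),2−(-2))=3
  k=3: (−1)^0·12.0000/(6)·0.8060^1·0.5918^3 = +0.334213
d^2_{-2,1}(1.2667) = +0.334213
Phases: e^{-i·(-2)·1.2565}=-0.808856+0.588007i, e^{-i·(1)·0.7766}=+0.713301-0.700858i ⇒ D=-0.055094+0.329640i

Re=-0.0551 Im=0.3296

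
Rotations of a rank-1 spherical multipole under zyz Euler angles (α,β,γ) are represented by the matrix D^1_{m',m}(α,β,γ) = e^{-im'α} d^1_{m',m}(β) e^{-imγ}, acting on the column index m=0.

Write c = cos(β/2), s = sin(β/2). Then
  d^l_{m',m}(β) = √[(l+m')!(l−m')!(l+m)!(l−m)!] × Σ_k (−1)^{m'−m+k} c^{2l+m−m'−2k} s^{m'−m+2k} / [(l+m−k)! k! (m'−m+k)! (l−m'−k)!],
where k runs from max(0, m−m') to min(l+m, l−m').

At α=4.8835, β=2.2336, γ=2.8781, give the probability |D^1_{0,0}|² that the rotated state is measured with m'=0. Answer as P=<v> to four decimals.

P=0.3786

First d^1_{0,0}(β=2.2336), then the phase factors e^{-i(0)α} and e^{-i(0)γ}:
Half-angle: c=0.438561, s=0.898702. N=√(1·1·1·1)=1.000000
k∈{0,1} keeps every argument non-negative
  k=0: (−1)^0·1.0000/(1)·0.4386^2·0.8987^0 = +0.192335
  k=1: (−1)^1·1.0000/(1)·0.4386^0·0.8987^2 = -0.807665
d^1_{0,0}(2.2336) = +0.192335 -0.807665 = -0.615329
|D^1_{0,0}|² = |d^1_{0,0}(β)|² = (-0.615329)² = 0.378630 (the z-rotation phases have unit modulus)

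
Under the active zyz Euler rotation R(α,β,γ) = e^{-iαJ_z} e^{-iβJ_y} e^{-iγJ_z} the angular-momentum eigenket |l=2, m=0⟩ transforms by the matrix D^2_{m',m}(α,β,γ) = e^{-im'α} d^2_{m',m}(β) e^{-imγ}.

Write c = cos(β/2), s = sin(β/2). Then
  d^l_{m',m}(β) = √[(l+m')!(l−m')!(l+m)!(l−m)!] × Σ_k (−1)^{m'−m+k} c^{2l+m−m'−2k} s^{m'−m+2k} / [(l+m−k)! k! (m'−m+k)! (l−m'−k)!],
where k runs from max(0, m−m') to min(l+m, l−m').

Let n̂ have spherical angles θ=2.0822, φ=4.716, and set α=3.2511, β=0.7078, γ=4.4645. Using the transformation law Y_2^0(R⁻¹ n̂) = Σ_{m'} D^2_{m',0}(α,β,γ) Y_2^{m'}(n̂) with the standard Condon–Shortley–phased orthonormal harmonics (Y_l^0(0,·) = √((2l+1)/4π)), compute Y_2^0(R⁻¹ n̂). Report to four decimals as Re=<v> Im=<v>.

Need the full column D^2_{m',0} for m'=−2..2 at α=3.2511, β=0.7078, γ=4.4645.
cos(β/2)=0.938028, sin(β/2)=0.346559
d^2_{-2,0}: single k=2 term ⇒ +0.258858;  D = +0.252674+0.056241i
d^2_{-1,0}: k∈[1..2] ⇒ +0.700649 -0.095636 = +0.605012;  D = -0.601388-0.066121i
d^2_{0,0}: k∈[0..2] ⇒ +0.774219 -0.422713 +0.014425 = +0.365931;  D = +0.365931+0.000000i
d^2_{1,0}: k∈[0..1] ⇒ -0.700649 +0.095636 = -0.605012;  D = +0.601388-0.066121i
d^2_{2,0}: single k=0 term ⇒ +0.258858;  D = +0.252674-0.056241i
Y_2^{m'}(θ=2.0822,φ=4.716) and Σ D·Y over m':
  (+0.2527+0.0562i)·(-0.2937+0.0021i)  (-0.6014-0.0661i)·(-0.0012-0.3297i)  (+0.3659+0.0000i)·(-0.0888+0.0000i)  (+0.6014-0.0661i)·(+0.0012-0.3297i)  (+0.2527-0.0562i)·(-0.2937-0.0021i)
Y_2^0(R⁻¹ n̂) = -0.223337+0.000000i

Re=-0.2233 Im=0.0000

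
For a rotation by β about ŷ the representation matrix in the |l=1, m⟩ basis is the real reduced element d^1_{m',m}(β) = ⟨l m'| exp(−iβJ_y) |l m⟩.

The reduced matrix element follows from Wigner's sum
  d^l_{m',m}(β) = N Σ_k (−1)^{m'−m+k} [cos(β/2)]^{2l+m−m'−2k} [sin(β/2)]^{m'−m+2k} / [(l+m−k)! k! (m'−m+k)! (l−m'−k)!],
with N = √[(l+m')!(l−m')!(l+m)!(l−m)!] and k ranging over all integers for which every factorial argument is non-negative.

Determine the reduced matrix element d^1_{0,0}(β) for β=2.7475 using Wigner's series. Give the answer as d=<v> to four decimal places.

d=-0.9233

d^1_{0,0}(β=2.7475) via Wigner's sum:
With c≡cos(β/2)=0.195774 and s≡sin(β/2)=0.980649, N=[1·1·1·1]^{1/2}=1.000000
k∈{0,1} keeps every argument non-negative
  k=0: (−1)^0·1.0000/(1)·0.1958^2·0.9806^0 = +0.038327
  k=1: (−1)^1·1.0000/(1)·0.1958^0·0.9806^2 = -0.961673
d^1_{0,0}(2.7475) = +0.038327 -0.961673 = -0.923345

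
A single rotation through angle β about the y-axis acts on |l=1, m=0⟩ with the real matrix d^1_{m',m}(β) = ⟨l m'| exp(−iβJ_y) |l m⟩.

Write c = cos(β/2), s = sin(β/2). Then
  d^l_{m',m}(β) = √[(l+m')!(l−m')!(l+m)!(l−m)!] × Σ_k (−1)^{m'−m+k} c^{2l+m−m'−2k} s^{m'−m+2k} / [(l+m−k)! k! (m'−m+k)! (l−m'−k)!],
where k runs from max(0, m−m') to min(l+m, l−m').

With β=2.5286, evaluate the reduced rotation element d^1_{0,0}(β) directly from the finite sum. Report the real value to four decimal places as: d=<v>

d=-0.8179

d^1_{0,0}(β=2.5286) via Wigner's sum:
With c≡cos(β/2)=0.301720 and s≡sin(β/2)=0.953397, N=[1·1·1·1]^{1/2}=1.000000
The bounds max(0,m−m')=0 and min(l+m,l−m')=1 give 2 terms
  k=0: (−1)^0·1.0000/(1)·0.3017^2·0.9534^0 = +0.091035
  k=1: (−1)^1·1.0000/(1)·0.3017^0·0.9534^2 = -0.908965
d^1_{0,0}(2.5286) = +0.091035 -0.908965 = -0.817930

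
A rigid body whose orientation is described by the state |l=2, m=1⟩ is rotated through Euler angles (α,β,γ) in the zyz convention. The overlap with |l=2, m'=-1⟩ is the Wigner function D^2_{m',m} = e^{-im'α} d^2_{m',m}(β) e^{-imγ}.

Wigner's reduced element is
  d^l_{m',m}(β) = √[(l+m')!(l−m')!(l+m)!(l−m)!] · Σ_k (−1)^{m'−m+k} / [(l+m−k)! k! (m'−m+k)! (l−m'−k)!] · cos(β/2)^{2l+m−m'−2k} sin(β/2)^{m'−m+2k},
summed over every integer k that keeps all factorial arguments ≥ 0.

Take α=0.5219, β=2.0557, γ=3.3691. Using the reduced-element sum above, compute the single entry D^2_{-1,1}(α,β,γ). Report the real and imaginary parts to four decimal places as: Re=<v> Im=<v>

First d^2_{-1,1}(β=2.0557), then the phase factors e^{-i(-1)α} and e^{-i(1)γ}:
c=cos(2.0557/2)=0.516661, s=sin(2.0557/2)=0.856190; N=√[1·6·6·1]=6.000000
Admissible k: 2..3 (factorial args all ≥0)
  k=2: (−1)^0·6.0000/(2)·0.5167^2·0.8562^2 = +0.587047
  k=3: (−1)^1·6.0000/(6)·0.5167^0·0.8562^4 = -0.537379
d^2_{-1,1}(2.0557) = +0.587047 -0.537379 = +0.049668
D = (+0.866874+0.498528i)·(+0.049668)·(-0.974232+0.225550i) = -0.047531-0.014411i

Re=-0.0475 Im=-0.0144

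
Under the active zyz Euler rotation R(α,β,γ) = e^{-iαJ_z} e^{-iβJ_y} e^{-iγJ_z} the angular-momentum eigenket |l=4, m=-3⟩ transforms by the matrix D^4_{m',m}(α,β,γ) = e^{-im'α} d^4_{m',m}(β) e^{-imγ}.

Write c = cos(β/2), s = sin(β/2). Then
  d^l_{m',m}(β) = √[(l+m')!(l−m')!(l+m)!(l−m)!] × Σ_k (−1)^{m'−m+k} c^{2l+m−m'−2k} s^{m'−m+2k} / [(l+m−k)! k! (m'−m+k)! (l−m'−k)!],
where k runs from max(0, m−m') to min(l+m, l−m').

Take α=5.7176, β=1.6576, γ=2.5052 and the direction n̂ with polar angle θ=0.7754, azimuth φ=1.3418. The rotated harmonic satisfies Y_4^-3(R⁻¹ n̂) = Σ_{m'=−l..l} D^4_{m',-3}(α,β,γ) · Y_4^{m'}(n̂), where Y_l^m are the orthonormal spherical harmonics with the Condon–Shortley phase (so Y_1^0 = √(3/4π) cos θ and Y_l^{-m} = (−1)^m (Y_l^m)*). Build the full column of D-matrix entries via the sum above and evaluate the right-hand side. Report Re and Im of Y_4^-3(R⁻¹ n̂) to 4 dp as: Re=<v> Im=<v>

Re=-0.2972 Im=-0.1184

Need the full column D^4_{m',-3} for m'=−4..4 at α=5.7176, β=1.6576, γ=2.5052.
cos(β/2)=0.675761, sin(β/2)=0.737121
d^4_{-4,-3}: single k=1 term ⇒ +0.134164;  D = +0.069078-0.115013i
d^4_{-3,-3}: k∈[0..1] ⇒ +0.043485 -0.362188 = -0.318702;  D = -0.284957+0.142726i
d^4_{-2,-3}: k∈[0..1] ⇒ -0.177482 +0.633529 = +0.456047;  D = +0.453712+0.046093i
d^4_{-1,-3}: k∈[0..1] ⇒ +0.410682 -0.814416 = -0.403734;  D = -0.317248-0.249708i
d^4_{0,-3}: k∈[0..1] ⇒ -0.667798 +0.794579 = +0.126780;  D = +0.042086+0.119591i
d^4_{1,-3}: k∈[0..1] ⇒ +0.814416 -0.581419 = +0.232997;  D = -0.052483+0.227009i
d^4_{2,-3}: k∈[0..1] ⇒ -0.753803 +0.298971 = -0.454833;  D = +0.323984-0.319230i
d^4_{3,-3}: k∈[0..1] ⇒ +0.512763 -0.087159 = +0.425604;  D = -0.416038+0.089729i
d^4_{4,-3}: single k=0 term ⇒ -0.226001;  D = +0.212053+0.078166i
Y_4^{m'}(θ=0.7754,φ=1.3418) and Σ D·Y over m':
  (+0.0691-0.1150i)·(+0.0647+0.0843i)  (-0.2850+0.1427i)·(-0.1944+0.2371i)  (+0.4537+0.0461i)·(-0.3778-0.1863i)  (-0.3172-0.2497i)·(+0.0306-0.1313i)  (+0.0421+0.1196i)·(-0.3381+0.0000i)  (-0.0525+0.2270i)·(-0.0306-0.1313i)  (+0.3240-0.3192i)·(-0.3778+0.1863i)  (-0.4160+0.0897i)·(+0.1944+0.2371i)  (+0.2121+0.0782i)·(+0.0647-0.0843i)
Y_4^-3(R⁻¹ n̂) = -0.297239-0.118357i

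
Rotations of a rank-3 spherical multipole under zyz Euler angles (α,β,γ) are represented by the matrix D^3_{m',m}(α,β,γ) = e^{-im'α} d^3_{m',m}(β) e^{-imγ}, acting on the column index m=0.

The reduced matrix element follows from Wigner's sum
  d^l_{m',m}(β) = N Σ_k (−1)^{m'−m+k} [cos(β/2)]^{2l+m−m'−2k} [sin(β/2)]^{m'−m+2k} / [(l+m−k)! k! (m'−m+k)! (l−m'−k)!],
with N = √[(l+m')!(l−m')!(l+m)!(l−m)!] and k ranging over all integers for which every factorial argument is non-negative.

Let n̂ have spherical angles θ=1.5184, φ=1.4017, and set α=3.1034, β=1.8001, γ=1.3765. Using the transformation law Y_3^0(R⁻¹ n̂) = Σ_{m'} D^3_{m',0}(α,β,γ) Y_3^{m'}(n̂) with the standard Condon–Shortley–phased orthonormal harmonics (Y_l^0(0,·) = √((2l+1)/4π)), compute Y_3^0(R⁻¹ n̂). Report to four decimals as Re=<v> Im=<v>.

Need the full column D^3_{m',0} for m'=−3..3 at α=3.1034, β=1.8001, γ=1.3765.
cos(β/2)=0.621571, sin(β/2)=0.783358
d^3_{-3,0}: single k=3 term ⇒ +0.516259;  D = -0.512874+0.059023i
d^3_{-2,0}: k∈[2..3] ⇒ +0.501699 -0.796862 = -0.295162;  D = -0.294302+0.022524i
d^3_{-1,0}: k∈[1..3] ⇒ +0.251770 -1.199678 +0.635159 = -0.312748;  D = +0.312520-0.011942i
d^3_{0,0}: k∈[0..3] ⇒ +0.057669 -0.824376 +1.309377 -0.231080 = +0.311591;  D = +0.311591+0.000000i
d^3_{1,0}: k∈[0..2] ⇒ -0.251770 +1.199678 -0.635159 = +0.312748;  D = -0.312520-0.011942i
d^3_{2,0}: k∈[0..1] ⇒ +0.501699 -0.796862 = -0.295162;  D = -0.294302-0.022524i
d^3_{3,0}: single k=0 term ⇒ -0.516259;  D = +0.512874+0.059023i
Y_3^{m'}(θ=1.5184,φ=1.4017) and Σ D·Y over m':
  (-0.5129+0.0590i)·(-0.2019+0.3632i)  (-0.2943+0.0225i)·(-0.0504-0.0177i)  (+0.3125-0.0119i)·(-0.0536+0.3138i)  (+0.3116+0.0000i)·(-0.0584+0.0000i)  (-0.3125-0.0119i)·(+0.0536+0.3138i)  (-0.2943-0.0225i)·(-0.0504+0.0177i)  (+0.5129+0.0590i)·(+0.2019+0.3632i)
Y_3^0(R⁻¹ n̂) = +0.150445+0.000000i

Re=0.1504 Im=0.0000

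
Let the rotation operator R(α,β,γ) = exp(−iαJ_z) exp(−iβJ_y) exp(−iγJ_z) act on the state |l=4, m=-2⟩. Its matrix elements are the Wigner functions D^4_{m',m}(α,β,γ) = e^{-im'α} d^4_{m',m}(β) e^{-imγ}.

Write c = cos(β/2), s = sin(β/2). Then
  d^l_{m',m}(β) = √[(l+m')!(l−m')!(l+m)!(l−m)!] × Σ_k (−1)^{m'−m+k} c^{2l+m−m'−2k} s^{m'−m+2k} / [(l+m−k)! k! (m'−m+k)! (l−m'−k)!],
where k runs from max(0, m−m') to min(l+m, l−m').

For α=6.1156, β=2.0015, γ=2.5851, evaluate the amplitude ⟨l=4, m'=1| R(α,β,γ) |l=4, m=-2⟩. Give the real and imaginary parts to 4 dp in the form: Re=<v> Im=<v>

Re=0.1976 Im=-0.2736

Split into d^4_{1,-2}(β=2.0015) × two z-phases.
c=cos(2.0015/2)=0.539671, s=sin(2.0015/2)=0.841876; N=√[120·6·2·720]=1018.233765
k∈{0,1,2} keeps every argument non-negative
  k=0: (−1)^3·1018.2338/(72)·0.5397^5·0.8419^3 = -0.386282
  k=1: (−1)^4·1018.2338/(48)·0.5397^3·0.8419^5 = +1.410049
  k=2: (−1)^5·1018.2338/(240)·0.5397^1·0.8419^7 = -0.686281
d^4_{1,-2}(2.0015) = -0.386282 +1.410049 -0.686281 = +0.337485
D = (+0.985990+0.166802i)·(+0.337485)·(+0.441986-0.897022i) = +0.197570-0.273610i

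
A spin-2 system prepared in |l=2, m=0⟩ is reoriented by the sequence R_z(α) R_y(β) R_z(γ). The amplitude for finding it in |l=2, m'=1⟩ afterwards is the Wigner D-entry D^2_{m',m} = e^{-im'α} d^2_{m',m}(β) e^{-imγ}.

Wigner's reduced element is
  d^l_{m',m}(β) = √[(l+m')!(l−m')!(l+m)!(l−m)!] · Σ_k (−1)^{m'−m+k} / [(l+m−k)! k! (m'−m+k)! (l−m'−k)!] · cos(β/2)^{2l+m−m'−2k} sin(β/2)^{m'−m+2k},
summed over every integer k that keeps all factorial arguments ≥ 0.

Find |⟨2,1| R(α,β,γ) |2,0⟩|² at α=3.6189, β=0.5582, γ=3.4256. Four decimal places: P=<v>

P=0.3028

Split into d^2_{1,0}(β=0.5582) × two z-phases.
Half-angle: c=0.961304, s=0.275491. N=√(6·1·2·2)=4.898979
k: max(0,(0)−(1))=0 … min(2+(0),2−(1))=1
  k=0: (−1)^1·4.8990/(2)·0.9613^3·0.2755^1 = -0.599466
  k=1: (−1)^2·4.8990/(2)·0.9613^1·0.2755^3 = +0.049233
d^2_{1,0}(0.5582) = -0.599466 +0.049233 = -0.550233
|D^2_{1,0}|² = |d^2_{1,0}(β)|² = (-0.550233)² = 0.302756 (the z-rotation phases have unit modulus)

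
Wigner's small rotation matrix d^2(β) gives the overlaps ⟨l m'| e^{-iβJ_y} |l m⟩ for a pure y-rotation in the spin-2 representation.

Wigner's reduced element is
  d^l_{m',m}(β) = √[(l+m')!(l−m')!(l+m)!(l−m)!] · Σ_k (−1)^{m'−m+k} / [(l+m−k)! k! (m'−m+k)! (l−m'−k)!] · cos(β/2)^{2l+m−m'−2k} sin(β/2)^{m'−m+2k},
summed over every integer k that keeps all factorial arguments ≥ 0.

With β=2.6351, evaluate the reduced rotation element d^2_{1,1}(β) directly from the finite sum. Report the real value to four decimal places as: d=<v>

d=-0.1726

d^2_{1,1}(β=2.6351) via Wigner's sum:
c=cos(2.6351/2)=0.250548, s=sin(2.6351/2)=0.968104; N=√[6·1·6·1]=6.000000
k∈{0,1} keeps every argument non-negative
  k=0: (−1)^0·6.0000/(6)·0.2505^4·0.9681^0 = +0.003941
  k=1: (−1)^1·6.0000/(2)·0.2505^2·0.9681^2 = -0.176501
d^2_{1,1}(2.6351) = +0.003941 -0.176501 = -0.172561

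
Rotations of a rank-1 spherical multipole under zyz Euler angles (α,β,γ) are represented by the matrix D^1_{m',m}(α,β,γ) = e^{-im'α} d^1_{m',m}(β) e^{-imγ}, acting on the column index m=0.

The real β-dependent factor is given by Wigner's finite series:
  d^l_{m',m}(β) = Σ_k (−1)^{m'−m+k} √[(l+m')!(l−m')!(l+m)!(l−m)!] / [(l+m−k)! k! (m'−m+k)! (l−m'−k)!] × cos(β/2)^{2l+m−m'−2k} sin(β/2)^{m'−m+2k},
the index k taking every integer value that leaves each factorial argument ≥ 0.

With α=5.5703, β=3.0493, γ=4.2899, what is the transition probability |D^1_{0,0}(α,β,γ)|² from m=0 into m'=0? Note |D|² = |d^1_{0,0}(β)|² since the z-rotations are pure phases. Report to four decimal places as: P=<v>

P=0.9915

First d^1_{0,0}(β=3.0493), then the phase factors e^{-i(0)α} and e^{-i(0)γ}:
Half-angle: c=0.046130, s=0.998935. N=√(1·1·1·1)=1.000000
k∈{0,1} keeps every argument non-negative
  k=0: (−1)^0·1.0000/(1)·0.0461^2·0.9989^0 = +0.002128
  k=1: (−1)^1·1.0000/(1)·0.0461^0·0.9989^2 = -0.997872
d^1_{0,0}(3.0493) = +0.002128 -0.997872 = -0.995744
|D^1_{0,0}|² = |d^1_{0,0}(β)|² = (-0.995744)² = 0.991506 (the z-rotation phases have unit modulus)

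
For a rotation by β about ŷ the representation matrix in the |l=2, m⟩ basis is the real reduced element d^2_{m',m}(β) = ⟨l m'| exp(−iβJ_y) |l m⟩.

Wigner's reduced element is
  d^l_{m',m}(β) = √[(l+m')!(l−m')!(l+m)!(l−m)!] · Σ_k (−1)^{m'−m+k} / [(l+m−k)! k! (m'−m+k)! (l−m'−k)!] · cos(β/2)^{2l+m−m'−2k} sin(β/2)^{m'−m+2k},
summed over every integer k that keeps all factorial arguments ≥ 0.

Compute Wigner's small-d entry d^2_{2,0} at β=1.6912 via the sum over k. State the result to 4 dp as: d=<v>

d^2_{2,0}(β=1.6912) via Wigner's sum:
With c≡cos(β/2)=0.663282 and s≡sin(β/2)=0.748369, N=[24·1·2·2]^{1/2}=9.797959
k: max(0,(0)−(2))=0 … min(2+(0),2−(2))=0
  k=0: (−1)^2·9.7980/(4)·0.6633^2·0.7484^2 = +0.603538
d^2_{2,0}(1.6912) = +0.603538

d=0.6035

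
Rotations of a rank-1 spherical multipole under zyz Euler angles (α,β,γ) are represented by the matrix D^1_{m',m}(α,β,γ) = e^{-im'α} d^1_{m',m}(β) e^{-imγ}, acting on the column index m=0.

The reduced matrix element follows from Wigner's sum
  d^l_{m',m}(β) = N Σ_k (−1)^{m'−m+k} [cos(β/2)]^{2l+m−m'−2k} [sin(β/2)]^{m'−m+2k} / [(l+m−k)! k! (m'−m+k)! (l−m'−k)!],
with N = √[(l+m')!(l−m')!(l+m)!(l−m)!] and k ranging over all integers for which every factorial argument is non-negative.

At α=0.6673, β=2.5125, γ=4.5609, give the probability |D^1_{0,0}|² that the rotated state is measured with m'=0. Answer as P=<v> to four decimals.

D^1_{0,0}(0.6673,2.5125,4.5609) = e^{-i·0·0.6673}·d^1_{0,0}(2.5125)·e^{-i·0·4.5609}. Compute d first:
With c≡cos(β/2)=0.309385 and s≡sin(β/2)=0.950937, N=[1·1·1·1]^{1/2}=1.000000
Admissible k: 0..1 (factorial args all ≥0)
  k=0: (−1)^0·1.0000/(1)·0.3094^2·0.9509^0 = +0.095719
  k=1: (−1)^1·1.0000/(1)·0.3094^0·0.9509^2 = -0.904281
d^1_{0,0}(2.5125) = +0.095719 -0.904281 = -0.808562
|D^1_{0,0}|² = |d^1_{0,0}(β)|² = (-0.808562)² = 0.653772 (the z-rotation phases have unit modulus)

P=0.6538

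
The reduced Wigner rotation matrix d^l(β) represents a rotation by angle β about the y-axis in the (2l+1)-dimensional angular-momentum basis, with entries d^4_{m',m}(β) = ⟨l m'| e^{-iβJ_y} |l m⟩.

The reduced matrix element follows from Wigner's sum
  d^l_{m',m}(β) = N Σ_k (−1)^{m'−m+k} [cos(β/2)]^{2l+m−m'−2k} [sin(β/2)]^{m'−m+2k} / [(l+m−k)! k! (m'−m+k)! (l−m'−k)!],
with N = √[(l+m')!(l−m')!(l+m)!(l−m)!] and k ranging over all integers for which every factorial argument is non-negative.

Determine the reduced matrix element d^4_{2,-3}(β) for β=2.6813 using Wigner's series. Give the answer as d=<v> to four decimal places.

d^4_{2,-3}(β=2.6813) via Wigner's sum:
With c≡cos(β/2)=0.228120 and s≡sin(β/2)=0.973633, N=[720·2·1·5040]^{1/2}=2693.993318
The bounds max(0,m−m')=0 and min(l+m,l−m')=1 give 2 terms
  k=0: (−1)^5·2693.9933/(240)·0.2281^3·0.9736^5 = -0.116587
  k=1: (−1)^6·2693.9933/(720)·0.2281^1·0.9736^7 = +0.707937
d^4_{2,-3}(2.6813) = -0.116587 +0.707937 = +0.591349

d=0.5913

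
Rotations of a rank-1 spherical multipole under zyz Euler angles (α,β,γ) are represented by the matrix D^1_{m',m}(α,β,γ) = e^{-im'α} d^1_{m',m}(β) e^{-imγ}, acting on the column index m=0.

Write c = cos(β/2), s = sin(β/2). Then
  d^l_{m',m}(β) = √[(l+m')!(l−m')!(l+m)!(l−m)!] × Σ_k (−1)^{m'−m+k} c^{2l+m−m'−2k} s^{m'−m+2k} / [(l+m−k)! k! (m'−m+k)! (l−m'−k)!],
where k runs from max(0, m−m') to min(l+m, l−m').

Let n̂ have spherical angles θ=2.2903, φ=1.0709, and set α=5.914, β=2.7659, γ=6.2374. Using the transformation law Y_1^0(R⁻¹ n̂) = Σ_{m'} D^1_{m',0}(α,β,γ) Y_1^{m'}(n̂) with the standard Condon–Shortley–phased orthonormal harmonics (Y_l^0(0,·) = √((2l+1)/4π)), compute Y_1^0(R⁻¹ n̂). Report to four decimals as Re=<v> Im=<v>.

Need the full column D^1_{m',0} for m'=−1..1 at α=5.914, β=2.7659, γ=6.2374.
cos(β/2)=0.186744, sin(β/2)=0.982409
d^1_{-1,0}: single k=1 term ⇒ +0.259449;  D = +0.241968-0.093624i
d^1_{0,0}: k∈[0..1] ⇒ +0.034873 -0.965127 = -0.930254;  D = -0.930254+0.000000i
d^1_{1,0}: single k=0 term ⇒ -0.259449;  D = -0.241968-0.093624i
Y_1^{m'}(θ=2.2903,φ=1.0709) and Σ D·Y over m':
  (+0.2420-0.0936i)·(+0.1246-0.2281i)  (-0.9303+0.0000i)·(-0.3220+0.0000i)  (-0.2420-0.0936i)·(-0.1246-0.2281i)
Y_1^0(R⁻¹ n̂) = +0.317112+0.000000i

Re=0.3171 Im=0.0000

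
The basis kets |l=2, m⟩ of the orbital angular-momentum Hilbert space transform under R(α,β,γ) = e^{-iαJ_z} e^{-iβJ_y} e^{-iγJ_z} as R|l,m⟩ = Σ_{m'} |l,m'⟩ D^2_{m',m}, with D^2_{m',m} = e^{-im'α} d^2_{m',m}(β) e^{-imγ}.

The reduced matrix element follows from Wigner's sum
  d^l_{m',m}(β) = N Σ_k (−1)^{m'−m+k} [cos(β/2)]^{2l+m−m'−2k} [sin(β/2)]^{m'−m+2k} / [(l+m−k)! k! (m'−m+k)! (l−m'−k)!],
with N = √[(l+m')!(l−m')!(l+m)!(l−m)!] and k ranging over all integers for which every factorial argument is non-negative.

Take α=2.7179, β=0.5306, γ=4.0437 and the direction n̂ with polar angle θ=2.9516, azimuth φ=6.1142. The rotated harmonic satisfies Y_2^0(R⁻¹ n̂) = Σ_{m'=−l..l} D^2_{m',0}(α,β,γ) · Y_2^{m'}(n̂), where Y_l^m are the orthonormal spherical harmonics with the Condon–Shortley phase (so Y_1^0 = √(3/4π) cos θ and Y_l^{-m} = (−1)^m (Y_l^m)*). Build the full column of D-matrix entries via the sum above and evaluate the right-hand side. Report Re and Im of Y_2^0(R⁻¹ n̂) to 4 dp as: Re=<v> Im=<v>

Re=0.5197 Im=0.0000

Need the full column D^2_{m',0} for m'=−2..2 at α=2.7179, β=0.5306, γ=4.0437.
cos(β/2)=0.965014, sin(β/2)=0.262199
d^2_{-2,0}: single k=2 term ⇒ +0.156821;  D = +0.103807-0.117545i
d^2_{-1,0}: k∈[1..2] ⇒ +0.577174 -0.042609 = +0.534565;  D = -0.487297+0.219776i
d^2_{0,0}: k∈[0..2] ⇒ +0.867230 -0.256088 +0.004726 = +0.615869;  D = +0.615869+0.000000i
d^2_{1,0}: k∈[0..1] ⇒ -0.577174 +0.042609 = -0.534565;  D = +0.487297+0.219776i
d^2_{2,0}: single k=0 term ⇒ +0.156821;  D = +0.103807+0.117545i
Y_2^{m'}(θ=2.9516,φ=6.1142) and Σ D·Y over m':
  (+0.1038-0.1175i)·(+0.0130+0.0046i)  (-0.4873+0.2198i)·(-0.1412-0.0241i)  (+0.6159+0.0000i)·(+0.5970+0.0000i)  (+0.4873+0.2198i)·(+0.1412-0.0241i)  (+0.1038+0.1175i)·(+0.0130-0.0046i)
Y_2^0(R⁻¹ n̂) = +0.519703+0.000000i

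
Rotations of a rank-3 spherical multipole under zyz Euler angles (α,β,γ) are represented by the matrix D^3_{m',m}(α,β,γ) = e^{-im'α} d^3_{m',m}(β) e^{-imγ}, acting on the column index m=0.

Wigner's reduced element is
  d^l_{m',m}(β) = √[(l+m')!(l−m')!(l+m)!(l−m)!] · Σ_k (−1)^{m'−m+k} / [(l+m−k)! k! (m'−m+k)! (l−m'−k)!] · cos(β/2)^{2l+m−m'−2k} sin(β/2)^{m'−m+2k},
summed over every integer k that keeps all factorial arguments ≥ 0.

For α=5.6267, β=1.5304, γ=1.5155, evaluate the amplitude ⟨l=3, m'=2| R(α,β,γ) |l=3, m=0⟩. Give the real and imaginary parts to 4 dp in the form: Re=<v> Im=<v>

First d^3_{2,0}(β=1.5304), then the phase factors e^{-i(2)α} and e^{-i(0)γ}:
With c≡cos(β/2)=0.721244 and s≡sin(β/2)=0.692681, N=[120·1·6·6]^{1/2}=65.726707
Admissible k: 0..1 (factorial args all ≥0)
  k=0: (−1)^2·65.7267/(12)·0.7212^4·0.6927^2 = +0.711141
  k=1: (−1)^3·65.7267/(12)·0.7212^2·0.6927^4 = -0.655932
d^3_{2,0}(1.5304) = +0.711141 -0.655932 = +0.055210
Attach z-rotation phases: D = e^{-i(2)(5.6267)}·(+0.055210)·e^{-i(0)(1.5155)} = +0.014077+0.053385i

Re=0.0141 Im=0.0534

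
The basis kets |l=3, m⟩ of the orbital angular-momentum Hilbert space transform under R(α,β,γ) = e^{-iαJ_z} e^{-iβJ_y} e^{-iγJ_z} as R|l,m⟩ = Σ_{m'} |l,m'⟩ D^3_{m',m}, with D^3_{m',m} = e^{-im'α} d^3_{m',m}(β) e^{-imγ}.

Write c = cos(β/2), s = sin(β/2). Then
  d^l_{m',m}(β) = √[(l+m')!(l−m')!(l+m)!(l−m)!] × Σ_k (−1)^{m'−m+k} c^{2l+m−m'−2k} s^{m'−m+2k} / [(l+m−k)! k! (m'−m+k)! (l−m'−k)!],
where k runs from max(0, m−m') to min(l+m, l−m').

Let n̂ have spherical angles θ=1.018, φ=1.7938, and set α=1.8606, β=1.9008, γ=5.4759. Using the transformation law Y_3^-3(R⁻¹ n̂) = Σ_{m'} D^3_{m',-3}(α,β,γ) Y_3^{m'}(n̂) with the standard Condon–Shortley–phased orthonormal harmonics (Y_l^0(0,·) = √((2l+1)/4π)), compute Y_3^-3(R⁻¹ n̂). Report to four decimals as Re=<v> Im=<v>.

Need the full column D^3_{m',-3} for m'=−3..3 at α=1.8606, β=1.9008, γ=5.4759.
cos(β/2)=0.581358, sin(β/2)=0.813648
d^3_{-3,-3}: single k=0 term ⇒ +0.038607;  D = -0.038600-0.000708i
d^3_{-2,-3}: single k=0 term ⇒ -0.132352;  D = -0.035488-0.127505i
d^3_{-1,-3}: single k=0 term ⇒ +0.292882;  D = +0.247950-0.155886i
d^3_{0,-3}: single k=0 term ⇒ -0.473320;  D = +0.355927+0.312006i
d^3_{1,-3}: single k=0 term ⇒ +0.573692;  D = -0.239121+0.521483i
d^3_{2,-3}: single k=0 term ⇒ -0.507811;  D = -0.502833-0.070927i
d^3_{3,-3}: single k=0 term ⇒ +0.290148;  D = -0.043266-0.286904i
Y_3^{m'}(θ=1.018,φ=1.7938) and Σ D·Y over m':
  (-0.0386-0.0007i)·(+0.1595+0.2017i)  (-0.0355-0.1275i)·(-0.3506+0.1677i)  (+0.2480-0.1559i)·(-0.0230-0.1015i)  (+0.3559+0.3120i)·(-0.3177+0.0000i)  (-0.2391+0.5215i)·(+0.0230-0.1015i)  (-0.5028-0.0709i)·(-0.3506-0.1677i)  (-0.0433-0.2869i)·(-0.1595+0.2017i)
Y_3^-3(R⁻¹ n̂) = +0.169833+0.092636i

Re=0.1698 Im=0.0926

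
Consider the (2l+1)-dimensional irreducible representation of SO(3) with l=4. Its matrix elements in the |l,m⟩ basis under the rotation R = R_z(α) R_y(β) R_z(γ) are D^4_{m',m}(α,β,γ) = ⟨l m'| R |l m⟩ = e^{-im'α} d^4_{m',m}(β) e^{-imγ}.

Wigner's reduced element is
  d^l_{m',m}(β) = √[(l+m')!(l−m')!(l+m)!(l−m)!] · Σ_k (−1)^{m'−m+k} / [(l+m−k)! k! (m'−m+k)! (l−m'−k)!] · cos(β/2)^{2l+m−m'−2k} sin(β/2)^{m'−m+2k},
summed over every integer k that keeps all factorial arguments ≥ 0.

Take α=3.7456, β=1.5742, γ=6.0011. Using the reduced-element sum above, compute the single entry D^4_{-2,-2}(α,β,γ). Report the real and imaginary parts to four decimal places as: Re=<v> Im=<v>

Re=0.2033 Im=0.1526

Split into d^4_{-2,-2}(β=1.5742) × two z-phases.
c=cos(1.5742/2)=0.705902, s=sin(1.5742/2)=0.708309; N=√[2·720·2·720]=1440.000000
k∈{0,1,2} keeps every argument non-negative
  k=0: (−1)^0·1440.0000/(1440)·0.7059^8·0.7083^0 = +0.061653
  k=1: (−1)^1·1440.0000/(120)·0.7059^6·0.7083^2 = -0.744895
  k=2: (−1)^2·1440.0000/(96)·0.7059^4·0.7083^4 = +0.937478
d^4_{-2,-2}(1.5742) = +0.061653 -0.744895 +0.937478 = +0.254237
Phases: e^{-i·(-2)·3.7456}=+0.354876+0.934913i, e^{-i·(-2)·6.0011}=+0.845032-0.534715i ⇒ D=+0.203337+0.152612i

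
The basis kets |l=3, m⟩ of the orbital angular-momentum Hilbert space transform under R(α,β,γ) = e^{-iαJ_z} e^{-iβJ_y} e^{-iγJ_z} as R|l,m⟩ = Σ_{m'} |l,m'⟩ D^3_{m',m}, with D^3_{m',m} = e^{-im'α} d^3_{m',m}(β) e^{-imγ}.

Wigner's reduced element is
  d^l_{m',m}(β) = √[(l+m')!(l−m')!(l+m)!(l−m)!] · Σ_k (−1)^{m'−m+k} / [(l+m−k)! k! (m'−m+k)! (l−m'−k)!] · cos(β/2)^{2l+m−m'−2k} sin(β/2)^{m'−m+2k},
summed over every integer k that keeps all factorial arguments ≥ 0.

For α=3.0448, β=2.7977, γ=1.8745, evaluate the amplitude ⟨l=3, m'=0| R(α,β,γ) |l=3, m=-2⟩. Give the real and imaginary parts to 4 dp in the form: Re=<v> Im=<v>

Re=0.1203 Im=0.0836

First d^3_{0,-2}(β=2.7977), then the phase factors e^{-i(0)α} and e^{-i(-2)γ}:
c=cos(2.7977/2)=0.171100, s=sin(2.7977/2)=0.985254; N=√[6·6·1·120]=65.726707
k: max(0,(-2)−(0))=0 … min(3+(-2),3−(0))=1
  k=0: (−1)^2·65.7267/(12)·0.1711^4·0.9853^2 = +0.004557
  k=1: (−1)^3·65.7267/(12)·0.1711^2·0.9853^4 = -0.151096
d^3_{0,-2}(2.7977) = +0.004557 -0.151096 = -0.146540
Phases: e^{-i·(0)·3.0448}=+1.000000+0.000000i, e^{-i·(-2)·1.8745}=-0.821131-0.570740i ⇒ D=+0.120328+0.083636i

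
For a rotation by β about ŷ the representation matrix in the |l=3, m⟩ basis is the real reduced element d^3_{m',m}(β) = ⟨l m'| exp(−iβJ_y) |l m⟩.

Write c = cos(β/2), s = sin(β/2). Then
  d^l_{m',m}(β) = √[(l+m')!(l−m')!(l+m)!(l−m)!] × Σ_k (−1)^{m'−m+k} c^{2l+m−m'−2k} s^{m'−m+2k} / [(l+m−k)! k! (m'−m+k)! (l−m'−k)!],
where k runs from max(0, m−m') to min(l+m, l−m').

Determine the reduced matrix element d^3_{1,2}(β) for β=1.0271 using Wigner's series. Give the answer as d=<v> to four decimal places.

d^3_{1,2}(β=1.0271) via Wigner's sum:
c=cos(1.0271/2)=0.871006, s=sin(1.0271/2)=0.491272; N=√[24·2·120·1]=75.894664
Admissible k: 1..2 (factorial args all ≥0)
  k=1: (−1)^0·75.8947/(24)·0.8710^5·0.4913^1 = +0.778804
  k=2: (−1)^1·75.8947/(12)·0.8710^3·0.4913^3 = -0.495519
d^3_{1,2}(1.0271) = +0.778804 -0.495519 = +0.283285

d=0.2833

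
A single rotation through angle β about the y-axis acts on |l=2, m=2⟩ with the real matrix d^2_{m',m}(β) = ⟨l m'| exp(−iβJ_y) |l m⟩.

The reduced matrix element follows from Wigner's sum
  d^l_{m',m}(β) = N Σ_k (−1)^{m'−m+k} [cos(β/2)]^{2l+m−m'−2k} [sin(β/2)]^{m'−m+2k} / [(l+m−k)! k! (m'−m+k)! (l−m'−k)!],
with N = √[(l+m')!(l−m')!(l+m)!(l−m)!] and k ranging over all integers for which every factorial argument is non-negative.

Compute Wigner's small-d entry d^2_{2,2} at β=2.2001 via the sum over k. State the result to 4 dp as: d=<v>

d^2_{2,2}(β=2.2001) via Wigner's sum:
Half-angle: c=0.453552, s=0.891230. N=√(24·1·24·1)=24.000000
Admissible k: 0..0 (factorial args all ≥0)
  k=0: (−1)^0·24.0000/(24)·0.4536^4·0.8912^0 = +0.042316
d^2_{2,2}(2.2001) = +0.042316

d=0.0423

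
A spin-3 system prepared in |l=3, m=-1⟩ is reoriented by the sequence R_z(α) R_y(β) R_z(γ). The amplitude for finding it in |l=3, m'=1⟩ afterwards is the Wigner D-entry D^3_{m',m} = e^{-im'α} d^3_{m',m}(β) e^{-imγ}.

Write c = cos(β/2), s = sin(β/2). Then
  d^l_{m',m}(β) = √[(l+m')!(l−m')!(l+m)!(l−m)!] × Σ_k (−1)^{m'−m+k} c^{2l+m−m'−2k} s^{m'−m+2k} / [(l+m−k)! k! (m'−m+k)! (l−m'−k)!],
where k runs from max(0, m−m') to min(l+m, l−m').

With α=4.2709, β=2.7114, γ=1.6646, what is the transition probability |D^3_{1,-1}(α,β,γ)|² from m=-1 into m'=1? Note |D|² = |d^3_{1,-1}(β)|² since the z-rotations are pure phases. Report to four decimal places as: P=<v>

P=0.3018

D^3_{1,-1}(4.2709,2.7114,1.6646) = e^{-i·1·4.2709}·d^3_{1,-1}(2.7114)·e^{-i·-1·1.6646}. Compute d first:
c=cos(2.7114/2)=0.213442, s=sin(2.7114/2)=0.976956; N=√[24·2·2·24]=48.000000
Admissible k: 0..2 (factorial args all ≥0)
  k=0: (−1)^2·48.0000/(8)·0.2134^4·0.9770^2 = +0.011885
  k=1: (−1)^3·48.0000/(6)·0.2134^2·0.9770^4 = -0.332007
  k=2: (−1)^4·48.0000/(48)·0.2134^0·0.9770^6 = +0.869460
d^3_{1,-1}(2.7114) = +0.011885 -0.332007 +0.869460 = +0.549338
|D^3_{1,-1}|² = |d^3_{1,-1}(β)|² = (+0.549338)² = 0.301772 (the z-rotation phases have unit modulus)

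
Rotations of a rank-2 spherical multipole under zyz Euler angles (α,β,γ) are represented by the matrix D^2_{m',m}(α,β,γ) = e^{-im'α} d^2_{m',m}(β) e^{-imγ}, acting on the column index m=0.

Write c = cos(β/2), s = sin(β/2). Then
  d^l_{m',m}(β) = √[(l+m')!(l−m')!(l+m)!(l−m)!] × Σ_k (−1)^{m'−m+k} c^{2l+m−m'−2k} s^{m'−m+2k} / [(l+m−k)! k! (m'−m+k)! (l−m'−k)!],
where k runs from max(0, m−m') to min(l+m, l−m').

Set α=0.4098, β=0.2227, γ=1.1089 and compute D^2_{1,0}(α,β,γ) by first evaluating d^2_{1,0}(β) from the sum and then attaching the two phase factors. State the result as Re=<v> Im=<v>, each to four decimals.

Re=-0.2420 Im=0.1051

First d^2_{1,0}(β=0.2227), then the phase factors e^{-i(1)α} and e^{-i(0)γ}:
With c≡cos(β/2)=0.993807 and s≡sin(β/2)=0.111120, N=[6·1·2·2]^{1/2}=4.898979
The bounds max(0,m−m')=0 and min(l+m,l−m')=1 give 2 terms
  k=0: (−1)^1·4.8990/(2)·0.9938^3·0.1111^1 = -0.267162
  k=1: (−1)^2·4.8990/(2)·0.9938^1·0.1111^3 = +0.003340
d^2_{1,0}(0.2227) = -0.267162 +0.003340 = -0.263822
Phases: e^{-i·(1)·0.4098}=+0.917201-0.398426i, e^{-i·(0)·1.1089}=+1.000000+0.000000i ⇒ D=-0.241977+0.105113i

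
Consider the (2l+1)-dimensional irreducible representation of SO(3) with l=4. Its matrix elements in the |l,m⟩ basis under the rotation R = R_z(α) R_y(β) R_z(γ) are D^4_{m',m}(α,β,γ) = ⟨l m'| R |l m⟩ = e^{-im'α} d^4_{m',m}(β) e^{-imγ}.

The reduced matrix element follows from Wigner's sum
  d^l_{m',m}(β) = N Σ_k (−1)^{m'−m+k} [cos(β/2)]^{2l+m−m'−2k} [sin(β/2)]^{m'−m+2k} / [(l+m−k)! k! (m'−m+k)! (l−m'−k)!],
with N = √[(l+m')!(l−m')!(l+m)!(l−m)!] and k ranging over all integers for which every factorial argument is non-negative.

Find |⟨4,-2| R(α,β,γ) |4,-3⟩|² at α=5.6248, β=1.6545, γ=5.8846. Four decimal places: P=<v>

P=0.2087

Split into d^4_{-2,-3}(β=1.6545) × two z-phases.
With c≡cos(β/2)=0.676903 and s≡sin(β/2)=0.736073, N=[2·720·1·5040]^{1/2}=2693.993318
The bounds max(0,m−m')=0 and min(l+m,l−m')=1 give 2 terms
  k=0: (−1)^1·2693.9933/(720)·0.6769^7·0.7361^1 = -0.179336
  k=1: (−1)^2·2693.9933/(240)·0.6769^5·0.7361^3 = +0.636177
d^4_{-2,-3}(1.6545) = -0.179336 +0.636177 = +0.456841
|D^4_{-2,-3}|² = |d^4_{-2,-3}(β)|² = (+0.456841)² = 0.208704 (the z-rotation phases have unit modulus)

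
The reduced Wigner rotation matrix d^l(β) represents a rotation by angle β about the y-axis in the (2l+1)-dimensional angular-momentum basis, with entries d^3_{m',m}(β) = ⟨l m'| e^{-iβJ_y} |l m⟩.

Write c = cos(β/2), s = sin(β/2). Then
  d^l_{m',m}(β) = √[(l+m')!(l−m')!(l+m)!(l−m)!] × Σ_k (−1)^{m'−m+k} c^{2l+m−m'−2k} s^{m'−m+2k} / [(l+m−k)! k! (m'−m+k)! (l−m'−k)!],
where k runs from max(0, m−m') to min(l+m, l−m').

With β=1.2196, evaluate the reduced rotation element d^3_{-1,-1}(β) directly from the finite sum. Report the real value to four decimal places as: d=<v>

d=-0.4477

d^3_{-1,-1}(β=1.2196) via Wigner's sum:
Half-angle: c=0.819763, s=0.572704. N=√(2·24·2·24)=48.000000
k∈{0,1,2} keeps every argument non-negative
  k=0: (−1)^0·48.0000/(48)·0.8198^6·0.5727^0 = +0.303479
  k=1: (−1)^1·48.0000/(6)·0.8198^4·0.5727^2 = -1.184955
  k=2: (−1)^2·48.0000/(8)·0.8198^2·0.5727^4 = +0.433757
d^3_{-1,-1}(1.2196) = +0.303479 -1.184955 +0.433757 = -0.447719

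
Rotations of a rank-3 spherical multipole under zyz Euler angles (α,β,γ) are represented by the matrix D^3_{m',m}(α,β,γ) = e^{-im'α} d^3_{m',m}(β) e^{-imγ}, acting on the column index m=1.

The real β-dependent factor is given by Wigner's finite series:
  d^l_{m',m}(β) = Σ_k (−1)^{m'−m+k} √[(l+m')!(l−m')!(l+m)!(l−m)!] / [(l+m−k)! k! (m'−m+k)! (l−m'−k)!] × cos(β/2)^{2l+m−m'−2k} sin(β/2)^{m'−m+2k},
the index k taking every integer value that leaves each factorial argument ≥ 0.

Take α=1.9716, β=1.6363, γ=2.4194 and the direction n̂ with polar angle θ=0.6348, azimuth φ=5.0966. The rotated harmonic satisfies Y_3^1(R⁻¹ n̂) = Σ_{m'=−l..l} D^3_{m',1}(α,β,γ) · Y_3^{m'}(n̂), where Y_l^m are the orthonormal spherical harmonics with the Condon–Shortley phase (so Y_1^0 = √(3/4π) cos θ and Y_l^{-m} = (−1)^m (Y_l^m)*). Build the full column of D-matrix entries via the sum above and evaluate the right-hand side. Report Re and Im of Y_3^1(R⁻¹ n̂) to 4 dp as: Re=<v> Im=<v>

Re=-0.2018 Im=-0.1732

Need the full column D^3_{m',1} for m'=−3..3 at α=1.9716, β=1.6363, γ=2.4194.
cos(β/2)=0.683573, sin(β/2)=0.729882
d^3_{-3,1}: single k=4 term ⇒ +0.513602;  D = -0.481790-0.177949i
d^3_{-2,1}: k∈[3..4] ⇒ +0.785494 -0.447764 = +0.337730;  D = +0.015866+0.337357i
d^3_{-1,1}: k∈[2..4] ⇒ +0.697904 -1.060892 +0.151188 = -0.211799;  D = -0.190916+0.091706i
d^3_{0,1}: k∈[1..3] ⇒ +0.377370 -1.290698 +0.490501 = -0.422828;  D = +0.317272+0.279502i
d^3_{1,1}: k∈[0..2] ⇒ +0.102025 -0.930539 +0.795669 = -0.032845;  D = +0.010375-0.031163i
d^3_{2,1}: k∈[0..1] ⇒ -0.344490 +0.785494 = +0.441004;  D = +0.439614-0.034985i
d^3_{3,1}: single k=0 term ⇒ +0.450495;  D = -0.208117-0.399542i
Y_3^{m'}(θ=0.6348,φ=5.0966) and Σ D·Y over m':
  (-0.4818-0.1779i)·(-0.0795-0.0353i)  (+0.0159+0.3374i)·(-0.2081+0.2011i)  (-0.1909+0.0917i)·(+0.1610+0.3983i)  (+0.3173+0.2795i)·(+0.0726+0.0000i)  (+0.0104-0.0312i)·(-0.1610+0.3983i)  (+0.4396-0.0350i)·(-0.2081-0.2011i)  (-0.2081-0.3995i)·(+0.0795-0.0353i)
Y_3^1(R⁻¹ n̂) = -0.201793-0.173211i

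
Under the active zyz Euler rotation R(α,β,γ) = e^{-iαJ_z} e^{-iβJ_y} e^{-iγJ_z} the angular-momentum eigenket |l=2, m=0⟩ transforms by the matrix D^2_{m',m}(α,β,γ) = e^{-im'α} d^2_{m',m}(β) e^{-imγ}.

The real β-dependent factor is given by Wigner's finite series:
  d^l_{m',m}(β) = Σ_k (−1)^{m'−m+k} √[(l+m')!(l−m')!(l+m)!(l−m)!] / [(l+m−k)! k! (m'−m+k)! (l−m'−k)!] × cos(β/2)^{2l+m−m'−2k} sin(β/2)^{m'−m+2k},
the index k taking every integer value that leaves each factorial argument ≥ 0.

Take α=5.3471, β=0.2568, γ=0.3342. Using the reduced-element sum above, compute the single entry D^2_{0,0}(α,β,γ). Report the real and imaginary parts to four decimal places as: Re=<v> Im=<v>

First d^2_{0,0}(β=0.2568), then the phase factors e^{-i(0)α} and e^{-i(0)γ}:
With c≡cos(β/2)=0.991768 and s≡sin(β/2)=0.128047, N=[2·2·2·2]^{1/2}=4.000000
k: max(0,(0)−(0))=0 … min(2+(0),2−(0))=2
  k=0: (−1)^0·4.0000/(4)·0.9918^4·0.1280^0 = +0.967477
  k=1: (−1)^1·4.0000/(1)·0.9918^2·0.1280^2 = -0.064509
  k=2: (−1)^2·4.0000/(4)·0.9918^0·0.1280^4 = +0.000269
d^2_{0,0}(0.2568) = +0.967477 -0.064509 +0.000269 = +0.903236
D = (+1.000000+0.000000i)·(+0.903236)·(+1.000000+0.000000i) = +0.903236+0.000000i

Re=0.9032 Im=0.0000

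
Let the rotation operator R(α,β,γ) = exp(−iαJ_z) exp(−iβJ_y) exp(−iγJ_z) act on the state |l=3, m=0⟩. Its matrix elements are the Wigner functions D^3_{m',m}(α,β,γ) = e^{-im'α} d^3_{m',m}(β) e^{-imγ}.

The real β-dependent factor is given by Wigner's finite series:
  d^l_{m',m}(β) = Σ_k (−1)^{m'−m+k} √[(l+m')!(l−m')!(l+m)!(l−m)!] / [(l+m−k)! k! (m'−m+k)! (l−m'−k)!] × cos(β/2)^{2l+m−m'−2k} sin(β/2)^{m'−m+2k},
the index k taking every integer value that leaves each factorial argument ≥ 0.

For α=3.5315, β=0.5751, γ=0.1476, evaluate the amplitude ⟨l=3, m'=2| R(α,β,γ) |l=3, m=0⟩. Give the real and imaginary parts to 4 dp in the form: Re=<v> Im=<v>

First d^3_{2,0}(β=0.5751), then the phase factors e^{-i(2)α} and e^{-i(0)γ}:
With c≡cos(β/2)=0.958942 and s≡sin(β/2)=0.283604, N=[120·1·6·6]^{1/2}=65.726707
Admissible k: 0..1 (factorial args all ≥0)
  k=0: (−1)^2·65.7267/(12)·0.9589^4·0.2836^2 = +0.372523
  k=1: (−1)^3·65.7267/(12)·0.9589^2·0.2836^4 = -0.032583
d^3_{2,0}(0.5751) = +0.372523 -0.032583 = +0.339940
Attach z-rotation phases: D = e^{-i(2)(3.5315)}·(+0.339940)·e^{-i(0)(0.1476)} = +0.241712-0.239028i

Re=0.2417 Im=-0.2390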